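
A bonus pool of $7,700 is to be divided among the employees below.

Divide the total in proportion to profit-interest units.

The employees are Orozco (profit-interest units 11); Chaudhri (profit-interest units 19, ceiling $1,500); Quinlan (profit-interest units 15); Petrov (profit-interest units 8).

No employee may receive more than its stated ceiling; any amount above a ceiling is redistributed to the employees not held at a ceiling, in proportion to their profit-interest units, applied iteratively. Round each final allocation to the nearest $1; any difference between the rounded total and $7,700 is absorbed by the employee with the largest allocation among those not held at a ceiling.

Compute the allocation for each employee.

Orozco: $2,006 | Chaudhri: $1,500 | Quinlan: $2,735 | Petrov: $1,459

Total profit-interest units = 53.
Unconstrained shares: Orozco 1,598.11; Chaudhri 2,760.38; Quinlan 2,179.25; Petrov 1,162.26.
Held at cap: Chaudhri ($1,500); balance $6,200 reallocated over remaining profit-interest units 34.
Remaining shares: Orozco 2,005.88 → $2,006; Quinlan 2,735.29 → $2,735; Petrov 1,458.82 → $1,459.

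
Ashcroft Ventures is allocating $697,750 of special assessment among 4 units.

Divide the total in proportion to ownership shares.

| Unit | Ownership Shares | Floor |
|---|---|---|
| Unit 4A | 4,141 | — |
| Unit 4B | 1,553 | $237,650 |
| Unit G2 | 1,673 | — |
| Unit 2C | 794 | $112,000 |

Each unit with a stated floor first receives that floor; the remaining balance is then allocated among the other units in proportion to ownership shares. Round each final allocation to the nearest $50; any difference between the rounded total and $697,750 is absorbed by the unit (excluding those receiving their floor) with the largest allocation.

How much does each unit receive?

Unit 4A: $247,950; Unit 4B: $237,650; Unit G2: $100,150; Unit 2C: $112,000

Fund the minimums — Unit 4B $237,650; Unit 2C $112,000. Residual $348,100.
Residual split over remaining ownership shares 5,814: Unit 4A 247,932.94 → $247,950; Unit G2 100,167.06 → $100,150.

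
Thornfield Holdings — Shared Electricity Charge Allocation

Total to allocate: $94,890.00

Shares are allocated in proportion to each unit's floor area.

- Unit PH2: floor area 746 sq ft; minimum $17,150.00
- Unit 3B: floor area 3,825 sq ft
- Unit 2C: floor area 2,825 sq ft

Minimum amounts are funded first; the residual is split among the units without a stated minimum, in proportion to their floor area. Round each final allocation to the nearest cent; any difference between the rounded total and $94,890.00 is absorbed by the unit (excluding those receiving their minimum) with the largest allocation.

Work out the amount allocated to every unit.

Guaranteed amounts: Unit PH2 $17,150.00. Residual $77,740.00.
Residual split over remaining floor area 6,650: Unit 3B 44,715.1128 → $44,715.11; Unit 2C 33,024.8872 → $33,024.89.

Unit PH2: $17,150.00 · Unit 3B: $44,715.11 · Unit 2C: $33,024.89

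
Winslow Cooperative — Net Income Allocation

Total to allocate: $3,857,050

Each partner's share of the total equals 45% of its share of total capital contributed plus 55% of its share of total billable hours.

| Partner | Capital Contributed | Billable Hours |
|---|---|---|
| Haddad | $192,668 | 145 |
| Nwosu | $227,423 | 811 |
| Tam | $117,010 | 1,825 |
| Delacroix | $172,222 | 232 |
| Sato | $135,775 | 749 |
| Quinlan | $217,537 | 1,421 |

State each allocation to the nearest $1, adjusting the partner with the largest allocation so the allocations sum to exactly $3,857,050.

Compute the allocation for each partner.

Capital contributed total 1,062,635; billable hours total 5,183.
Combined weights (45% capital contributed + 55% billable hours): Haddad 0.0970; Nwosu 0.1824; Tam 0.2432; Delacroix 0.0976; Sato 0.1370; Quinlan 0.2429.
Proportional shares: Haddad 374,045.29; Nwosu 703,403.61; Tam 938,084.13; Delacroix 376,258.17; Sato 528,332.52; Quinlan 936,926.28.
Rounded to nearest $1: Haddad $374,045; Nwosu $703,404; Tam $938,084; Delacroix $376,258; Sato $528,333; Quinlan $936,926. Sum = $3,857,050.
Rounded total matches; no reconciliation needed.

Haddad: $374,045 | Nwosu: $703,404 | Tam: $938,084 | Delacroix: $376,258 | Sato: $528,333 | Quinlan: $936,926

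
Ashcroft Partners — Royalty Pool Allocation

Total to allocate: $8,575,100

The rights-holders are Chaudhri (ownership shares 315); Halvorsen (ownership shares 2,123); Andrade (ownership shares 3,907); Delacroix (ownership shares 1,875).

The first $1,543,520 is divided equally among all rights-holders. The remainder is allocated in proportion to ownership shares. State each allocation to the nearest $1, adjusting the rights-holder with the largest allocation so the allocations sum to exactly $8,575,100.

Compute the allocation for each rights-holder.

Chaudhri: $655,338 · Halvorsen: $2,201,944 · Andrade: $3,728,019 · Delacroix: $1,989,799

$1,543,520 shared equally gives $385,880 per rights-holder.
Remainder $7,031,580 by ownership shares (total 8,220): Chaudhri 269,458.36 → $269,458; Halvorsen 1,816,063.79 → $1,816,064; Andrade 3,342,139.06 → $3,342,139; Delacroix 1,603,918.80 → $1,603,919.
Totals: Chaudhri $385,880 + $269,458 = $655,338; Halvorsen $385,880 + $1,816,064 = $2,201,944; Andrade $385,880 + $3,342,139 = $3,728,019; Delacroix $385,880 + $1,603,919 = $1,989,799.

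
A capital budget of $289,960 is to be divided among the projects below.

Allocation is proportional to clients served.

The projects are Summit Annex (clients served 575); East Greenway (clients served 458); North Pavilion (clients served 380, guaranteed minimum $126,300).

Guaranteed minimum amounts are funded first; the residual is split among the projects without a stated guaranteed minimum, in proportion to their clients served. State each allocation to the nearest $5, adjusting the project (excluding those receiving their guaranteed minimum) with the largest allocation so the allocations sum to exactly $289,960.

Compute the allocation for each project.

Fund the minimums — North Pavilion $126,300. Balance $163,660.
Balance split over remaining clients served 1,033: Summit Annex 91,098.26 → $91,100; East Greenway 72,561.74 → $72,560.

Summit Annex: $91,100 · East Greenway: $72,560 · North Pavilion: $126,300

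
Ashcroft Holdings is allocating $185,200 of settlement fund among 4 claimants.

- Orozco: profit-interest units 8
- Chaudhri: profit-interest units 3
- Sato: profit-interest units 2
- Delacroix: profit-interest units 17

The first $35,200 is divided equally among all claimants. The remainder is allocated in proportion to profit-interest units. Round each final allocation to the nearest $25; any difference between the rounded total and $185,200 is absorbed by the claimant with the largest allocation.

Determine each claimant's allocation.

Orozco: $48,800; Chaudhri: $23,800; Sato: $18,800; Delacroix: $93,800

Equal tier: $35,200 ÷ 4 = $8,800 apiece.
Remainder $150,000 by profit-interest units (total 30): Orozco 40,000.00 → $40,000; Chaudhri 15,000.00 → $15,000; Sato 10,000.00 → $10,000; Delacroix 85,000.00 → $85,000.
Totals: Orozco $8,800 + $40,000 = $48,800; Chaudhri $8,800 + $15,000 = $23,800; Sato $8,800 + $10,000 = $18,800; Delacroix $8,800 + $85,000 = $93,800.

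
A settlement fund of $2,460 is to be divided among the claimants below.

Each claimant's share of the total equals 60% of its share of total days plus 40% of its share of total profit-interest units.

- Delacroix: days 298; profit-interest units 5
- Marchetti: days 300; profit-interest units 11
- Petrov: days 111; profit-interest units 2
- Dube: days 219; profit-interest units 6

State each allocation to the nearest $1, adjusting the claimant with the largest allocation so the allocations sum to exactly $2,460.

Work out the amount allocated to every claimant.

Delacroix: $679 · Marchetti: $928 · Petrov: $259 · Dube: $594

Days total 928; profit-interest units total 24.
Blended shares (60% days + 40% profit-interest units): Delacroix 0.2760; Marchetti 0.3773; Petrov 0.1051; Dube 0.2416.
Raw shares: Delacroix 678.97; Marchetti 928.16; Petrov 258.55; Dube 594.32.
At nearest $1: Delacroix $679; Marchetti $928; Petrov $259; Dube $594. Sum = $2,460.
Rounded total matches; no reconciliation needed.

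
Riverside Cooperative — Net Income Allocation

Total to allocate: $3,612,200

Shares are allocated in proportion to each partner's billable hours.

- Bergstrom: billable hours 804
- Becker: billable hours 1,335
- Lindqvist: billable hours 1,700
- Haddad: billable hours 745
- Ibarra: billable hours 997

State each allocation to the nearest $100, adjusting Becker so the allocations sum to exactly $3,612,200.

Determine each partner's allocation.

Bergstrom: $520,400; Becker: $864,000; Lindqvist: $1,100,300; Haddad: $482,200; Ibarra: $645,300

Total billable hours = 5,581.
Pro-rata amounts: Bergstrom 804/5,581 × $3,612,200 = 520,374.27; Becker 1,335/5,581 × $3,612,200 = 864,054.29; Lindqvist 1,700/5,581 × $3,612,200 = 1,100,293.85; Haddad 745/5,581 × $3,612,200 = 482,187.60; Ibarra 997/5,581 × $3,612,200 = 645,289.98.
Rounded to nearest $100: Bergstrom $520,400; Becker $864,100; Lindqvist $1,100,300; Haddad $482,200; Ibarra $645,300. Sum = $3,612,300.
Difference $3,612,200 − $3,612,300 = −$100 applied to Becker: Becker becomes $864,000.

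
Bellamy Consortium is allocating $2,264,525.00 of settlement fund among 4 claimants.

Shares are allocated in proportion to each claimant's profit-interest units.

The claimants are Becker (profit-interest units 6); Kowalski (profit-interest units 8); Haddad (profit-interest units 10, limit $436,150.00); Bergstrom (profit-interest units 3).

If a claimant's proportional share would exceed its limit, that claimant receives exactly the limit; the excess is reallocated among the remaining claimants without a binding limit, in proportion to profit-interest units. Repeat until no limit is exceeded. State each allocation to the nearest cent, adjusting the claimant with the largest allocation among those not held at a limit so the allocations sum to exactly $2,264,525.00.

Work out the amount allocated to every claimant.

Becker: $645,308.82 · Kowalski: $860,411.77 · Haddad: $436,150.00 · Bergstrom: $322,654.41

Sum of profit-interest units: 27.
Pro-rata shares before constraints: Becker 503,227.7778; Kowalski 670,970.3704; Haddad 838,712.9630; Bergstrom 251,613.8889.
Cap binds for Haddad ($436,150.00); balance $1,828,375.00 reallocated over remaining profit-interest units 17.
Remaining shares: Becker 645,308.8235 → $645,308.82; Kowalski 860,411.7647 → $860,411.76; Bergstrom 322,654.4118 → $322,654.41.
Rounding difference +$0.01 applied to Kowalski → $860,411.77.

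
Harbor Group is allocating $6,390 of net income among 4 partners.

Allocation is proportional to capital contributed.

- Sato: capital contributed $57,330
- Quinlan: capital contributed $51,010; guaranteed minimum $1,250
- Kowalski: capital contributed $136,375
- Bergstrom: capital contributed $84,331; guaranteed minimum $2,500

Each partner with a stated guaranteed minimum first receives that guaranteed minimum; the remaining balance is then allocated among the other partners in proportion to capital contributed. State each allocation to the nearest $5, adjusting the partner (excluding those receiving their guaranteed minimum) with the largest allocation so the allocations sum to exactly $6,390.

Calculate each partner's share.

Sato: $780 | Quinlan: $1,250 | Kowalski: $1,860 | Bergstrom: $2,500

Guaranteed amounts: Quinlan $1,250; Bergstrom $2,500. Remaining pool $2,640.
Remaining pool split over remaining capital contributed 193,705: Sato 781.35 → $780; Kowalski 1,858.65 → $1,860.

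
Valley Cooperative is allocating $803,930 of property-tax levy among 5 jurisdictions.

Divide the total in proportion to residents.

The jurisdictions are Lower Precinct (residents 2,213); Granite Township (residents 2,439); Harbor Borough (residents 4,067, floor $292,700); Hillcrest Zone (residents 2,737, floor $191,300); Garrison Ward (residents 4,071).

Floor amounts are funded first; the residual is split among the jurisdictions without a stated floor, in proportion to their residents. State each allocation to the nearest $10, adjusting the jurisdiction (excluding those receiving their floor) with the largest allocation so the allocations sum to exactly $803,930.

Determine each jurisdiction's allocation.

Guaranteed amounts: Harbor Borough $292,700; Hillcrest Zone $191,300. Balance $319,930.
Balance split over remaining residents 8,723: Lower Precinct 81,165.32 → $81,170; Granite Township 89,454.23 → $89,450; Garrison Ward 149,310.45 → $149,310.

Lower Precinct: $81,170 · Granite Township: $89,450 · Harbor Borough: $292,700 · Hillcrest Zone: $191,300 · Garrison Ward: $149,310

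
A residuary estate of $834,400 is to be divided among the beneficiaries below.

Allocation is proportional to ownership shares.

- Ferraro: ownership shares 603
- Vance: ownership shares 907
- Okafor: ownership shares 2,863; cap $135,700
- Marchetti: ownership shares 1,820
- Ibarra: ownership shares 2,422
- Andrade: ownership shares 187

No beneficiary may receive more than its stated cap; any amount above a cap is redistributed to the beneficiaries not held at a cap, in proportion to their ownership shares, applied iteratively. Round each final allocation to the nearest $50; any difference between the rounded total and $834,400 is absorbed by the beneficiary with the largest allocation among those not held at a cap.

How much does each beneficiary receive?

Ferraro: $70,950 | Vance: $106,700 | Okafor: $135,700 | Marchetti: $214,100 | Ibarra: $284,950 | Andrade: $22,000

Ownership shares total: 8,802.
Unconstrained shares: Ferraro 57,162.37; Vance 85,980.55; Okafor 271,402.77; Marchetti 172,529.88; Ibarra 229,597.46; Andrade 17,726.97.
Held at cap: Okafor ($135,700); balance $698,700 reallocated over remaining ownership shares 5,939.
Shares after redistribution: Ferraro 70,940.58 → $70,950; Vance 106,704.98 → $106,700; Marchetti 214,115.84 → $214,100; Ibarra 284,938.78 → $284,950; Andrade 21,999.81 → $22,000.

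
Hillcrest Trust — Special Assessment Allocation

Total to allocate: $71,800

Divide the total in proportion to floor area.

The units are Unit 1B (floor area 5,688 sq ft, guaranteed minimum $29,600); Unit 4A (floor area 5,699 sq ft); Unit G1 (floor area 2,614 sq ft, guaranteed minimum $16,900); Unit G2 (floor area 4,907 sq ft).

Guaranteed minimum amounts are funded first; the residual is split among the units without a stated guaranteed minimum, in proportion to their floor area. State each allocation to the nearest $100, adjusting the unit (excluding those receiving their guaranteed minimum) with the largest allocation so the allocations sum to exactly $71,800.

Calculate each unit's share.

Fund the minimums — Unit 1B $29,600; Unit G1 $16,900. Residual $25,300.
Residual split over remaining floor area 10,606: Unit 4A 13,594.64 → $13,600; Unit G2 11,705.36 → $11,700.

Unit 1B: $29,600 | Unit 4A: $13,600 | Unit G1: $16,900 | Unit G2: $11,700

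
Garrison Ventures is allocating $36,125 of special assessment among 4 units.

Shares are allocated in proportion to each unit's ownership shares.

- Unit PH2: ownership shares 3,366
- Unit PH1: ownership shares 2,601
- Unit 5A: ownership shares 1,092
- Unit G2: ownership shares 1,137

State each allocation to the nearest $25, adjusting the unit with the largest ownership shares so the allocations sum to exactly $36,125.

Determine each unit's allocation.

Unit PH2: $14,825; Unit PH1: $11,475; Unit 5A: $4,825; Unit G2: $5,000

Ownership shares total: 3,366 + 2,601 + 1,092 + 1,137 = 8,196.
Proportional shares: Unit PH2 14,836.11; Unit PH1 11,464.27; Unit 5A 4,813.14; Unit G2 5,011.48.
Rounded to nearest $25: Unit PH2 $14,825; Unit PH1 $11,475; Unit 5A $4,825; Unit G2 $5,000. Sum = $36,125.
Rounded total matches; no reconciliation needed.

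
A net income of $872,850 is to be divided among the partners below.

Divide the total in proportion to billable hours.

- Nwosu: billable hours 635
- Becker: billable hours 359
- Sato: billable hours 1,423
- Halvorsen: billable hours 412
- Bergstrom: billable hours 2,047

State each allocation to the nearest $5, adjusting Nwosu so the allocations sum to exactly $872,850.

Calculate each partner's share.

Sum of billable hours: 4,876.
Unrounded shares: Nwosu 635/4,876 × $872,850 = 113,670.99; Becker 359/4,876 × $872,850 = 64,264.39; Sato 1,423/4,876 × $872,850 = 254,730.42; Halvorsen 412/4,876 × $872,850 = 73,751.89; Bergstrom 2,047/4,876 × $872,850 = 366,432.31.
After rounding ($5): Nwosu $113,670; Becker $64,265; Sato $254,730; Halvorsen $73,750; Bergstrom $366,430. Sum = $872,845.
Difference $872,850 − $872,845 = +$5 applied to Nwosu: Nwosu becomes $113,675.

Nwosu: $113,675 · Becker: $64,265 · Sato: $254,730 · Halvorsen: $73,750 · Bergstrom: $366,430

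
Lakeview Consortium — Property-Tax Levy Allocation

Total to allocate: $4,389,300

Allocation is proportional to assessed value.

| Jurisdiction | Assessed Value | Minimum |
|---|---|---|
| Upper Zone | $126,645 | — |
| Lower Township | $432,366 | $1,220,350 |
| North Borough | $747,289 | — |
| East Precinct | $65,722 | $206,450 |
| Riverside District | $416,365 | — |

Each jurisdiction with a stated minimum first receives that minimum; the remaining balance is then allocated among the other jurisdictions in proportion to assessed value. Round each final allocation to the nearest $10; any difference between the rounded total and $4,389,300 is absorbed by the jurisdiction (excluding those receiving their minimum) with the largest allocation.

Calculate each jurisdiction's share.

Upper Zone: $290,770 · Lower Township: $1,220,350 · North Borough: $1,715,760 · East Precinct: $206,450 · Riverside District: $955,970

Minimums first: Lower Township $1,220,350; East Precinct $206,450. Balance $2,962,500.
Balance split over remaining assessed value 1,290,299: Upper Zone 290,774.32 → $290,770; North Borough 1,715,760.19 → $1,715,760; Riverside District 955,965.49 → $955,970.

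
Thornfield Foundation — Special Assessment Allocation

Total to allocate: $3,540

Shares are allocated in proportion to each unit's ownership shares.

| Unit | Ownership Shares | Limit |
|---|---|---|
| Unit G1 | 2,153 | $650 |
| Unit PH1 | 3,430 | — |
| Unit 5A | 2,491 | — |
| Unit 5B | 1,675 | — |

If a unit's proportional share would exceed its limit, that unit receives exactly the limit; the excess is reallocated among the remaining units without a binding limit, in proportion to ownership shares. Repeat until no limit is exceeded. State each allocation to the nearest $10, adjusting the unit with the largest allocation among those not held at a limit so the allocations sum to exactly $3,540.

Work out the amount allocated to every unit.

Sum of ownership shares: 9,749.
Pro-rata shares before constraints: Unit G1 781.78; Unit PH1 1,245.48; Unit 5A 904.52; Unit 5B 608.22.
Held at cap: Unit G1 ($650); remaining pool $2,890 reallocated over remaining ownership shares 7,596.
Shares after redistribution: Unit PH1 1,304.99 → $1,300; Unit 5A 947.73 → $950; Unit 5B 637.28 → $640.

Unit G1: $650 · Unit PH1: $1,300 · Unit 5A: $950 · Unit 5B: $640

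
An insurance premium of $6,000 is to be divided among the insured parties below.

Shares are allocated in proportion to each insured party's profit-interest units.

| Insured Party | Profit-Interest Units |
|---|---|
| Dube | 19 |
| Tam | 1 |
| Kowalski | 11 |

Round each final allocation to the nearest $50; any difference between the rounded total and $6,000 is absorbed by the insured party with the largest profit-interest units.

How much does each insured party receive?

Dube: $3,650; Tam: $200; Kowalski: $2,150

Profit-interest units total: 19 + 1 + 11 = 31.
Proportional shares: Dube 3,677.42; Tam 193.55; Kowalski 2,129.03.
After rounding ($50): Dube $3,700; Tam $200; Kowalski $2,150. Sum = $6,050.
Difference $6,000 − $6,050 = −$50 applied to largest profit-interest units (Dube): Dube becomes $3,650.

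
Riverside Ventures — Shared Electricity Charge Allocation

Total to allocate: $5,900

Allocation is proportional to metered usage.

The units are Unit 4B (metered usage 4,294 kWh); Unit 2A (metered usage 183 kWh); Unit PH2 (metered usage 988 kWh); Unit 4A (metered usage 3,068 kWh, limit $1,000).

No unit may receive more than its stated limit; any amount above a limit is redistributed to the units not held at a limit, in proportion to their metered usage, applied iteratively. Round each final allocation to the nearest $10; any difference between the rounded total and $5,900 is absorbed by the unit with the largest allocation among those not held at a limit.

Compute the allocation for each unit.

Unit 4B: $3,850; Unit 2A: $160; Unit PH2: $890; Unit 4A: $1,000

Total metered usage = 8,533.
Pro-rata shares before constraints: Unit 4B 2,969.01; Unit 2A 126.53; Unit PH2 683.14; Unit 4A 2,121.32.
Held at cap: Unit 4A ($1,000); remaining pool $4,900 reallocated over remaining metered usage 5,465.
Redistributed shares: Unit 4B 3,850.06 → $3,850; Unit 2A 164.08 → $160; Unit PH2 885.86 → $890.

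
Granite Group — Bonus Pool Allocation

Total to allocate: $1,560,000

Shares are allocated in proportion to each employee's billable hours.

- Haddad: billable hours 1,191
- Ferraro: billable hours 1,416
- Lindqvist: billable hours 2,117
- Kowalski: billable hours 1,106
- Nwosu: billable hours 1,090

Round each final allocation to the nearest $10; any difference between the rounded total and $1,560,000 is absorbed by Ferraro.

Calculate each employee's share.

Billable hours total: 6,920.
Raw shares: Haddad 1,191/6,920 × $1,560,000 = 268,491.33; Ferraro 1,416/6,920 × $1,560,000 = 319,213.87; Lindqvist 2,117/6,920 × $1,560,000 = 477,242.77; Kowalski 1,106/6,920 × $1,560,000 = 249,329.48; Nwosu 1,090/6,920 × $1,560,000 = 245,722.54.
After rounding ($10): Haddad $268,490; Ferraro $319,210; Lindqvist $477,240; Kowalski $249,330; Nwosu $245,720. Sum = $1,559,990.
Difference $1,560,000 − $1,559,990 = +$10 applied to Ferraro: Ferraro becomes $319,220.

Haddad: $268,490; Ferraro: $319,220; Lindqvist: $477,240; Kowalski: $249,330; Nwosu: $245,720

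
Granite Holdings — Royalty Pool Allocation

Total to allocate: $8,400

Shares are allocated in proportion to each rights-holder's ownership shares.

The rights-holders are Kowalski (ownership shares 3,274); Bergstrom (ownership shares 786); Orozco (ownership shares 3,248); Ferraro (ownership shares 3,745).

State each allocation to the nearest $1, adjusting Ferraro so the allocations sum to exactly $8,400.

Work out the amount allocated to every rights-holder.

Combined ownership shares = 11,053.
Pro-rata amounts: Kowalski 3,274/11,053 × $8,400 = 2,488.16; Bergstrom 786/11,053 × $8,400 = 597.34; Orozco 3,248/11,053 × $8,400 = 2,468.40; Ferraro 3,745/11,053 × $8,400 = 2,846.11.
At nearest $1: Kowalski $2,488; Bergstrom $597; Orozco $2,468; Ferraro $2,846. Sum = $8,399.
Difference $8,400 − $8,399 = +$1 applied to Ferraro: Ferraro becomes $2,847.

Kowalski: $2,488 · Bergstrom: $597 · Orozco: $2,468 · Ferraro: $2,847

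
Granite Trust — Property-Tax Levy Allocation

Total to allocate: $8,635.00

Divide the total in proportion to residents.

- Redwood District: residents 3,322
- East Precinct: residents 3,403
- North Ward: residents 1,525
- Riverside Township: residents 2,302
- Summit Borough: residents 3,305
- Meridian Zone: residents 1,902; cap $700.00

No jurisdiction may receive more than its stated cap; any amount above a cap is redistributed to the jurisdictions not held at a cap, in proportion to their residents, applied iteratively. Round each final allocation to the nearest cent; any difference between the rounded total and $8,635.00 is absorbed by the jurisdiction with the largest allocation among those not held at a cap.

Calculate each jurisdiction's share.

Redwood District: $1,902.29 · East Precinct: $1,948.67 · North Ward: $873.27 · Riverside Township: $1,318.21 · Summit Borough: $1,892.56 · Meridian Zone: $700.00

Sum of residents: 15,759.
Unconstrained shares: Redwood District 1,820.2595; East Precinct 1,864.6427; North Ward 835.6098; Riverside Township 1,261.3599; Summit Borough 1,810.9445; Meridian Zone 1,042.1835.
Capped: Meridian Zone ($700.00); remaining pool $7,935.00 reallocated over remaining residents 13,857.
Shares after redistribution: Redwood District 1,902.2927 → $1,902.29; East Precinct 1,948.6761 → $1,948.68; North Ward 873.2680 → $873.27; Riverside Township 1,318.2052 → $1,318.21; Summit Borough 1,892.5579 → $1,892.56.
Rounding difference −$0.01 applied to East Precinct → $1,948.67.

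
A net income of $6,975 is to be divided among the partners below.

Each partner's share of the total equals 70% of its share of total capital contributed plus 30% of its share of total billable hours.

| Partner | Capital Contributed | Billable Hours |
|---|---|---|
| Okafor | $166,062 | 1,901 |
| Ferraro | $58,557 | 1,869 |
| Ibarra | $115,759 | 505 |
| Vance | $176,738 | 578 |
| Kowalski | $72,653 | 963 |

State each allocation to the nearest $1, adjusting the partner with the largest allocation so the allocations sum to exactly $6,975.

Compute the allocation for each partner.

Okafor: $2,059 · Ferraro: $1,157 · Ibarra: $1,140 · Vance: $1,671 · Kowalski: $948

Capital contributed total 589,769; billable hours total 5,816.
Combined weights (70% capital contributed + 30% billable hours): Okafor 0.2952; Ferraro 0.1659; Ibarra 0.1634; Vance 0.2396; Kowalski 0.1359.
Raw shares: Okafor 2,058.72; Ferraro 1,157.21; Ibarra 1,140.02; Vance 1,671.11; Kowalski 947.94.
Rounded to nearest $1: Okafor $2,059; Ferraro $1,157; Ibarra $1,140; Vance $1,671; Kowalski $948. Sum = $6,975.
No rounding difference to absorb.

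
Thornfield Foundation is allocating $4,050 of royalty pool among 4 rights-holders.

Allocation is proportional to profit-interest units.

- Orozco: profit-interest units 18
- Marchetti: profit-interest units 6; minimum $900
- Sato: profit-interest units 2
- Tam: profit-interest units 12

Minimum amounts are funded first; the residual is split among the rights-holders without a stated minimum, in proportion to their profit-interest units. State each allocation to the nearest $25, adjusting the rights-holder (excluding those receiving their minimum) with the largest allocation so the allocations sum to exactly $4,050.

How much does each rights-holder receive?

Orozco: $1,775 · Marchetti: $900 · Sato: $200 · Tam: $1,175

Guaranteed amounts: Marchetti $900. Balance $3,150.
Balance split over remaining profit-interest units 32: Orozco 1,771.88 → $1,775; Sato 196.88 → $200; Tam 1,181.25 → $1,175.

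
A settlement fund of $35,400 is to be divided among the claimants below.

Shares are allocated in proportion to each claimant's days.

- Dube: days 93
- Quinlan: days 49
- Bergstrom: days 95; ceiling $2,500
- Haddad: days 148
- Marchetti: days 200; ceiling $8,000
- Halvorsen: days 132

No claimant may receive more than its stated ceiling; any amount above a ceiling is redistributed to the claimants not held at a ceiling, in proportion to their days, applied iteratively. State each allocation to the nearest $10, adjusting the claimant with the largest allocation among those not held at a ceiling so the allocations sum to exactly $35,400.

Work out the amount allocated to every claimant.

Total days = 717.
Pro-rata shares before constraints: Dube 4,591.63; Quinlan 2,419.25; Bergstrom 4,690.38; Haddad 7,307.11; Marchetti 9,874.48; Halvorsen 6,517.15.
Capped: Bergstrom ($2,500), Marchetti ($8,000); remaining pool $24,900 reallocated over remaining days 422.
Redistributed shares: Dube 5,487.44 → $5,490; Quinlan 2,891.23 → $2,890; Haddad 8,732.70 → $8,730; Halvorsen 7,788.63 → $7,790.

Dube: $5,490 | Quinlan: $2,890 | Bergstrom: $2,500 | Haddad: $8,730 | Marchetti: $8,000 | Halvorsen: $7,790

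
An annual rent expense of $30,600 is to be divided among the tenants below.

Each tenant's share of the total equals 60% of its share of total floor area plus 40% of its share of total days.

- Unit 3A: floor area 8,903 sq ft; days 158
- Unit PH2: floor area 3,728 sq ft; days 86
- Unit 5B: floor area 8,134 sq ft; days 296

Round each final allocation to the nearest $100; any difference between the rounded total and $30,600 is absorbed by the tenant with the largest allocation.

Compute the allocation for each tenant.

Unit 3A: $11,500 | Unit PH2: $5,200 | Unit 5B: $13,900

Totals — floor area 20,765, days 540.
Composite weights (60% floor area + 40% days): Unit 3A 0.3743; Unit PH2 0.1714; Unit 5B 0.4543.
Proportional shares: Unit 3A 11,453.19; Unit PH2 5,245.56; Unit 5B 13,901.25.
At nearest $100: Unit 3A $11,500; Unit PH2 $5,200; Unit 5B $13,900. Sum = $30,600.
No rounding difference to absorb.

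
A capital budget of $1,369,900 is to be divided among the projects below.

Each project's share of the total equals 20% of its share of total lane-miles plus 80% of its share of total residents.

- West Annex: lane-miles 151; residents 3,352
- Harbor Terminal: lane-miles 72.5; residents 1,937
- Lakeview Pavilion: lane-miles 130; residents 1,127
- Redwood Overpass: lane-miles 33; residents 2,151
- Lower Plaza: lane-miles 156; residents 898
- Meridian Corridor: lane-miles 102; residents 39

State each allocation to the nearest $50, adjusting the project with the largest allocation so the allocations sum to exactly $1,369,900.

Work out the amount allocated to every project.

Lane-miles total 644.5; residents total 9,504.
Blended shares (20% lane-miles + 80% residents): West Annex 0.3290; Harbor Terminal 0.1855; Lakeview Pavilion 0.1352; Redwood Overpass 0.1913; Lower Plaza 0.1240; Meridian Corridor 0.0349.
Unrounded shares: West Annex 450,714.79; Harbor Terminal 254,178.37; Lakeview Pavilion 185,219.62; Redwood Overpass 262,063.38; Lower Plaza 169,866.02; Meridian Corridor 47,857.83.
After rounding ($50): West Annex $450,700; Harbor Terminal $254,200; Lakeview Pavilion $185,200; Redwood Overpass $262,050; Lower Plaza $169,850; Meridian Corridor $47,850. Sum = $1,369,850.
Difference $1,369,900 − $1,369,850 = +$50 applied to largest allocation (West Annex): West Annex becomes $450,750.

West Annex: $450,750 · Harbor Terminal: $254,200 · Lakeview Pavilion: $185,200 · Redwood Overpass: $262,050 · Lower Plaza: $169,850 · Meridian Corridor: $47,850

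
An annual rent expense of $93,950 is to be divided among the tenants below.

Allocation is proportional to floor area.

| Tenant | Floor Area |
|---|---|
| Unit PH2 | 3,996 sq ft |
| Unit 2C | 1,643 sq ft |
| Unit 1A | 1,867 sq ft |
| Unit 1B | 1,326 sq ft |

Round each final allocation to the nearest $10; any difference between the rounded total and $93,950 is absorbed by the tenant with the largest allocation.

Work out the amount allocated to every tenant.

Sum of floor area: 8,832.
Raw shares: Unit PH2 3,996/8,832 × $93,950 = 42,507.27; Unit 2C 1,643/8,832 × $93,950 = 17,477.34; Unit 1A 1,867/8,832 × $93,950 = 19,860.13; Unit 1B 1,326/8,832 × $93,950 = 14,105.26.
Rounded to nearest $10: Unit PH2 $42,510; Unit 2C $17,480; Unit 1A $19,860; Unit 1B $14,110. Sum = $93,960.
Difference $93,950 − $93,960 = −$10 applied to largest allocation (Unit PH2): Unit PH2 becomes $42,500.

Unit PH2: $42,500; Unit 2C: $17,480; Unit 1A: $19,860; Unit 1B: $14,110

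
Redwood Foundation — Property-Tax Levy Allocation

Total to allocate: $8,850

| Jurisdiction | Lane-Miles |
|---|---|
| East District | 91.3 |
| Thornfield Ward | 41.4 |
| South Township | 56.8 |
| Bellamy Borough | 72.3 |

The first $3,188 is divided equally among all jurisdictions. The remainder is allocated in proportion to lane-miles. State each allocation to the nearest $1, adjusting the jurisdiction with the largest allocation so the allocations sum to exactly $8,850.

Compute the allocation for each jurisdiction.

East District: $2,772 · Thornfield Ward: $1,692 · South Township: $2,025 · Bellamy Borough: $2,361

First tranche $3,188 split equally: $797 each.
Remainder $5,662 by lane-miles (total 261.8): East District 1,974.56 → $1,975; Thornfield Ward 895.37 → $895; South Township 1,228.42 → $1,228; Bellamy Borough 1,563.65 → $1,564.
Totals: East District $797 + $1,975 = $2,772; Thornfield Ward $797 + $895 = $1,692; South Township $797 + $1,228 = $2,025; Bellamy Borough $797 + $1,564 = $2,361.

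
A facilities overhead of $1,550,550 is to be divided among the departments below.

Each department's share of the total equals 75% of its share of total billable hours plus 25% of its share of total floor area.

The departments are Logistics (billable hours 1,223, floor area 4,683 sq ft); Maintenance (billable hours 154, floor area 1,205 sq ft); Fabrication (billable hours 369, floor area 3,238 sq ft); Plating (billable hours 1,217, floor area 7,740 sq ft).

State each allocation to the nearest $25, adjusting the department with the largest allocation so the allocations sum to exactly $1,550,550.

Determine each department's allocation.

Logistics: $587,625 · Maintenance: $88,125 · Fabrication: $219,250 · Plating: $655,550

Totals — billable hours 2,963, floor area 16,866.
Composite weights (75% billable hours + 25% floor area): Logistics 0.3790; Maintenance 0.0568; Fabrication 0.1414; Plating 0.4228.
Unrounded shares: Logistics 587,631.79; Maintenance 88,136.58; Fabrication 219,244.55; Plating 655,537.08.
Rounded to nearest $25: Logistics $587,625; Maintenance $88,125; Fabrication $219,250; Plating $655,525. Sum = $1,550,525.
Difference $1,550,550 − $1,550,525 = +$25 applied to largest allocation (Plating): Plating becomes $655,550.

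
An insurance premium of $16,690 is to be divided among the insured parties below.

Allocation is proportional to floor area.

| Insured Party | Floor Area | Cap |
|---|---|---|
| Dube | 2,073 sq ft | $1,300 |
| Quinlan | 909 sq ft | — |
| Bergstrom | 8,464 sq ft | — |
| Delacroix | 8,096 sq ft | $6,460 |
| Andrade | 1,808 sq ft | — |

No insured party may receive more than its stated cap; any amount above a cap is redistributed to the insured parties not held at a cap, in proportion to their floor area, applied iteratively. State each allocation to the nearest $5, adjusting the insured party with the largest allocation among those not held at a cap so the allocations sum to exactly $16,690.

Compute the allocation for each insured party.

Combined floor area = 21,350.
Pro-rata shares before constraints: Dube 1,620.53; Quinlan 710.60; Bergstrom 6,616.59; Delacroix 6,328.91; Andrade 1,413.37.
Cap binds for Dube ($1,300); residual $15,390 reallocated over remaining floor area 19,277.
Cap binds for Delacroix ($6,460); residual $8,930 reallocated over remaining floor area 11,181.
Shares after redistribution: Quinlan 726.00 → $725; Bergstrom 6,760.00 → $6,760; Andrade 1,444.01 → $1,445.

Dube: $1,300 · Quinlan: $725 · Bergstrom: $6,760 · Delacroix: $6,460 · Andrade: $1,445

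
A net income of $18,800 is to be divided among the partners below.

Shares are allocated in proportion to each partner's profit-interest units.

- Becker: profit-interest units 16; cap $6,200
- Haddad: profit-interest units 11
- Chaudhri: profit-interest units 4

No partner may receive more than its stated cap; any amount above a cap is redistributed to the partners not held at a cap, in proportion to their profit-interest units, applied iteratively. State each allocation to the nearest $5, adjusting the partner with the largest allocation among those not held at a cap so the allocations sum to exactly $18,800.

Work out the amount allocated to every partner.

Becker: $6,200; Haddad: $9,240; Chaudhri: $3,360

Sum of profit-interest units: 31.
Unconstrained shares: Becker 9,703.23; Haddad 6,670.97; Chaudhri 2,425.81.
Capped: Becker ($6,200); residual $12,600 reallocated over remaining profit-interest units 15.
Remaining shares: Haddad 9,240.00 → $9,240; Chaudhri 3,360.00 → $3,360.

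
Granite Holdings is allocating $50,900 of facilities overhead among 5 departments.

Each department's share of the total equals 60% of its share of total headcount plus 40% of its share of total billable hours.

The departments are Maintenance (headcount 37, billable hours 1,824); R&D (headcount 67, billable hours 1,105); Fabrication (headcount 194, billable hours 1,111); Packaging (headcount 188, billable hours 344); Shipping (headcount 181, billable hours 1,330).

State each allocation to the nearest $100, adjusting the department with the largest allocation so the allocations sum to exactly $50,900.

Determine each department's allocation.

Maintenance: $8,200 | R&D: $7,000 | Fabrication: $12,800 | Packaging: $9,800 | Shipping: $13,100

Totals — headcount 667, billable hours 5,714.
Blended shares (60% headcount + 40% billable hours): Maintenance 0.1610; R&D 0.1376; Fabrication 0.2523; Packaging 0.1932; Shipping 0.2559.
Proportional shares: Maintenance 8,193.36; R&D 7,005.05; Fabrication 12,841.39; Packaging 9,833.71; Shipping 13,026.49.
At nearest $100: Maintenance $8,200; R&D $7,000; Fabrication $12,800; Packaging $9,800; Shipping $13,000. Sum = $50,800.
Difference $50,900 − $50,800 = +$100 applied to largest allocation (Shipping): Shipping becomes $13,100.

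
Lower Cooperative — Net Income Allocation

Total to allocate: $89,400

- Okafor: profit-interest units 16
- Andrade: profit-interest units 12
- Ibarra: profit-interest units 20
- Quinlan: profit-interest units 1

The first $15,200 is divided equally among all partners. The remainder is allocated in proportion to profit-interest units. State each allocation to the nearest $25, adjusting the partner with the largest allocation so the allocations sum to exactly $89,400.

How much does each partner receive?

First tranche $15,200 split equally: $3,800 each.
Remainder $74,200 by profit-interest units (total 49): Okafor 24,228.57 → $24,225; Andrade 18,171.43 → $18,175; Ibarra 30,285.71 → $30,275; Quinlan 1,514.29 → $1,525.
Totals: Okafor $3,800 + $24,225 = $28,025; Andrade $3,800 + $18,175 = $21,975; Ibarra $3,800 + $30,275 = $34,075; Quinlan $3,800 + $1,525 = $5,325.

Okafor: $28,025; Andrade: $21,975; Ibarra: $34,075; Quinlan: $5,325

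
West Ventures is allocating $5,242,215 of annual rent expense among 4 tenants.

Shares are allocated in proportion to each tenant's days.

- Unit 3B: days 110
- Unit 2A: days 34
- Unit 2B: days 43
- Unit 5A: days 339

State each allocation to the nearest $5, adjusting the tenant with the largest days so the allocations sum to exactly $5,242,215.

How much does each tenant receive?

Unit 3B: $1,096,280 · Unit 2A: $338,850 · Unit 2B: $428,545 · Unit 5A: $3,378,540

Days total: 110 + 34 + 43 + 339 = 526.
Pro-rata amounts: Unit 3B 1,096,280.70; Unit 2A 338,850.40; Unit 2B 428,546.09; Unit 5A 3,378,537.80.
At nearest $5: Unit 3B $1,096,280; Unit 2A $338,850; Unit 2B $428,545; Unit 5A $3,378,540. Sum = $5,242,215.
No rounding difference to absorb.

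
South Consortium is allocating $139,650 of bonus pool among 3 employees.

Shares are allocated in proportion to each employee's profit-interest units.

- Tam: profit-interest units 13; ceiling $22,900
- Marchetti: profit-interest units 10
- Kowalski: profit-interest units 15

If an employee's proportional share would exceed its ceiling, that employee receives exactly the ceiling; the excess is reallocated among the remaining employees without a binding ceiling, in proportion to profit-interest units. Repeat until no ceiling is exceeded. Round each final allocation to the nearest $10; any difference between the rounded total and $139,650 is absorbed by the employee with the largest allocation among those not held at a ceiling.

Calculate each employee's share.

Tam: $22,900 | Marchetti: $46,700 | Kowalski: $70,050

Combined profit-interest units = 38.
Unconstrained shares: Tam 47,775.00; Marchetti 36,750.00; Kowalski 55,125.00.
Cap binds for Tam ($22,900); remaining pool $116,750 reallocated over remaining profit-interest units 25.
Shares after redistribution: Marchetti 46,700.00 → $46,700; Kowalski 70,050.00 → $70,050.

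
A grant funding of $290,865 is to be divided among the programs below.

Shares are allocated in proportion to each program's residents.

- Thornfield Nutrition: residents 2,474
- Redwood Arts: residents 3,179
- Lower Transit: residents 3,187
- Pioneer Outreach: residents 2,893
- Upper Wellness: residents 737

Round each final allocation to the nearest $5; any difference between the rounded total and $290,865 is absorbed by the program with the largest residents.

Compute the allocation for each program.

Thornfield Nutrition: $57,705 · Redwood Arts: $74,150 · Lower Transit: $74,340 · Pioneer Outreach: $67,480 · Upper Wellness: $17,190

Sum of residents: 12,470.
Pro-rata amounts: Thornfield Nutrition 2,474/12,470 × $290,865 = 57,706.50; Redwood Arts 3,179/12,470 × $290,865 = 74,150.75; Lower Transit 3,187/12,470 × $290,865 = 74,337.35; Pioneer Outreach 2,893/12,470 × $290,865 = 67,479.75; Upper Wellness 737/12,470 × $290,865 = 17,190.66.
After rounding ($5): Thornfield Nutrition $57,705; Redwood Arts $74,150; Lower Transit $74,335; Pioneer Outreach $67,480; Upper Wellness $17,190. Sum = $290,860.
Difference $290,865 − $290,860 = +$5 applied to largest residents (Lower Transit): Lower Transit becomes $74,340.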